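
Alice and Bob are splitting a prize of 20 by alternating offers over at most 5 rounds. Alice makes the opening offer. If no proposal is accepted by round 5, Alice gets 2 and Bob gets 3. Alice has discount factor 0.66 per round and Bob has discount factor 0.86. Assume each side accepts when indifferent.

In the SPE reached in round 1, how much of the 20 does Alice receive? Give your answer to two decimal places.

Work backward from the last round.
Round 5 (Alice proposes): Bob gets 3 if talks fail, so Alice offers 3 and keeps 17.
Round 4 (Bob proposes): Alice can get 17 next round, worth 0.66 × 17 = 11.22 now; Bob offers that and keeps 8.78.
Round 3 (Alice proposes): Bob can get 8.78 next round, worth 0.86 × 8.78 = 7.5508 now. Alice offers 7.5508 and keeps 20 − 7.5508 = 12.4492.
Round 2 (Bob proposes): Alice can get 12.4492 next round, worth 0.66 × 12.4492 = 8.216472 now; Bob offers that and keeps 11.783528.
Round 1 (Alice proposes): Bob can get 11.783528 next round, worth 0.86 × 11.783528 = 10.13383408 now; Alice offers that and keeps 9.86616592.

9.87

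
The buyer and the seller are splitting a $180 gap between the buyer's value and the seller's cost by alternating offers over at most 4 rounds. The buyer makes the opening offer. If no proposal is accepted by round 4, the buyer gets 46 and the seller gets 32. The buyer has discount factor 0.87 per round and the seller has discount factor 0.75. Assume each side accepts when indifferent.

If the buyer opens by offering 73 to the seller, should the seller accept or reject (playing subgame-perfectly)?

Reject

Round 4 (the seller proposes): the buyer gets 46 if talks fail, so the seller offers 46 and keeps 134.
Round 3 (the buyer proposes): the seller can get 134 next round, worth 0.75 × 134 = 100.5 now; the buyer offers that and keeps 79.5.
Round 2 (the seller proposes): the buyer can get 79.5 next round, worth 0.87 × 79.5 = 69.165 now. The seller offers 69.165 and keeps 180 − 69.165 = 110.835.
So by rejecting in round 1, the seller gets 110.835 next round, worth 0.75 × 110.835 = 83.12625 now.
Offer 73 < 83.12625, so the seller rejects.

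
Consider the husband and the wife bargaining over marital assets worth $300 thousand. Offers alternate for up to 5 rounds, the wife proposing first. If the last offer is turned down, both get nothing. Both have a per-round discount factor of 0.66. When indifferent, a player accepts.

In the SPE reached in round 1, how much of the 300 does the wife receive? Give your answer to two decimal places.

203.36

Solve by backward induction from round 5.
Round 5 (the wife proposes): rejection yields 0 for the husband; the wife offers 0 and keeps 300.
Round 4 (the husband proposes): the wife can get 300 next round, worth 0.66 × 300 = 198 now, so the husband offers 198, keeping 102.
Round 3 (the wife proposes): the husband can get 102 next round, worth 0.66 × 102 = 67.32 now, so the wife offers 67.32, keeping 232.68.
Round 2 (the husband proposes): the wife can get 232.68 next round, worth 0.66 × 232.68 = 153.5688 now, so the husband offers 153.5688, keeping 146.4312.
Round 1 (the wife proposes): the husband can get 146.4312 next round, worth 0.66 × 146.4312 = 96.644592 now. The wife offers 96.644592 and keeps 300 − 96.644592 = 203.355408.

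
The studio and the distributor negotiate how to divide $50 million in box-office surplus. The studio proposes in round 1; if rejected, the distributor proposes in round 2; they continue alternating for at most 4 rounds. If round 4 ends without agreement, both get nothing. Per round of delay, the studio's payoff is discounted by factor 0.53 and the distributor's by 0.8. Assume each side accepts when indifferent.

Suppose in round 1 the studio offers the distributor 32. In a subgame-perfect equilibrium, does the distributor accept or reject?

Round 4 (the distributor proposes): the studio will accept anything ≥ 0, so the distributor offers 0 and keeps 50.
Round 3 (the studio proposes): the distributor can get 50 next round, worth 0.8 × 50 = 40 now, so the studio offers 40, keeping 10.
Round 2 (the distributor proposes): the studio can get 10 next round, worth 0.53 × 10 = 5.3 now; the distributor offers that and keeps 44.7.
So by rejecting in round 1, the distributor gets 44.7 next round, worth 0.8 × 44.7 = 35.76 now.
Offer 32 < 35.76, so the distributor rejects.

Reject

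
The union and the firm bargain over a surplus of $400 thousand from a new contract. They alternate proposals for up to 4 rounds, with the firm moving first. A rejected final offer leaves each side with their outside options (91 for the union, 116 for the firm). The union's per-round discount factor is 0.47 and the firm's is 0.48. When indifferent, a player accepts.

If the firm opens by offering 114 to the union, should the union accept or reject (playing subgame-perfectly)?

Work out the union's continuation value if the offer is rejected.
Round 4 (the union proposes): the firm gets 116 if talks fail, so the union offers 116 and keeps 284.
Round 3 (the firm proposes): the union can get 284 next round, worth 0.47 × 284 = 133.48 now, so the firm offers 133.48, keeping 266.52.
Round 2 (the union proposes): the firm can get 266.52 next round, worth 0.48 × 266.52 = 127.9296 now, so the union offers 127.9296, keeping 272.0704.
So by rejecting in round 1, the union gets 272.0704 next round, worth 0.47 × 272.0704 = 127.873088 now.
Offer 114 < 127.873088, so the union rejects.

Reject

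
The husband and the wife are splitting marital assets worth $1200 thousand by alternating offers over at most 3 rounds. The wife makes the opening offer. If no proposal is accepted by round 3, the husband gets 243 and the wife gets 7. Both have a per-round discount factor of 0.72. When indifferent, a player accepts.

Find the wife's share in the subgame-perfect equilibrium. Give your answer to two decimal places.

Round 3 (the wife proposes): the husband gets 243 if talks fail, so the wife offers 243 and keeps 957.
Round 2 (the husband proposes): the wife can get 957 next round, worth 0.72 × 957 = 689.04 now. The husband offers 689.04 and keeps 1200 − 689.04 = 510.96.
Round 1 (the wife proposes): the husband can get 510.96 next round, worth 0.72 × 510.96 = 367.8912 now. The wife offers 367.8912 and keeps 1200 − 367.8912 = 832.1088.

832.11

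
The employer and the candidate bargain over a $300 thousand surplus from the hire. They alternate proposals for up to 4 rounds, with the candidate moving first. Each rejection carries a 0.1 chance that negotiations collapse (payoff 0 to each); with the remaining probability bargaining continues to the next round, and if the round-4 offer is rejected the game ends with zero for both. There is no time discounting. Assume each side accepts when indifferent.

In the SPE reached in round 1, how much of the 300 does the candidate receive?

Round 4 (the employer proposes): rejection yields 0 for the candidate; the employer offers 0 and keeps 300.
Round 3 (the candidate proposes): rejecting gives the employer an expected 0.9 × 300 = 270, so the candidate offers 270, keeping 30.
Round 2 (the employer proposes): rejecting gives the candidate an expected 0.9 × 30 = 27, so the employer offers 27, keeping 273.
Round 1 (the candidate proposes): rejecting gives the employer an expected 0.9 × 273 = 245.7. The candidate offers 245.7 and keeps 300 − 245.7 = 54.3.

54.3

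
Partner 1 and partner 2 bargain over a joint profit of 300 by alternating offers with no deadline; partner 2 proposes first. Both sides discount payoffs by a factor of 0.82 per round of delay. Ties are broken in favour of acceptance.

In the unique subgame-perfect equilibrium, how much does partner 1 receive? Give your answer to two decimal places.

When partner 2 proposes, partner 1 accepts any offer worth at least 0.82 times what partner 1 would get by proposing next round; and vice versa.
This gives x = 300 − 0.82y and y = 300 − 0.82x, where x and y are each side's share when it proposes.
Hence (1 − 0.82·0.82)x = 300(1 − 0.82), i.e. 0.3276·x = 54.
x ≈ 164.8352; partner 1's share is 300 − x ≈ 135.1648.

135.16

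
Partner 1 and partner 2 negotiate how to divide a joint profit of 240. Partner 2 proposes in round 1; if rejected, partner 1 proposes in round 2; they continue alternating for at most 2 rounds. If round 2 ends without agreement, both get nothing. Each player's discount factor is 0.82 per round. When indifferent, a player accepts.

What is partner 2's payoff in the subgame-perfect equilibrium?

By backward induction:
Round 2 (partner 1 proposes): rejection yields 0 for partner 2; partner 1 offers 0 and keeps 240.
Round 1 (partner 2 proposes): partner 1 can get 240 next round, worth 0.82 × 240 = 196.8 now. Partner 2 offers 196.8 and keeps 240 − 196.8 = 43.2.

43.2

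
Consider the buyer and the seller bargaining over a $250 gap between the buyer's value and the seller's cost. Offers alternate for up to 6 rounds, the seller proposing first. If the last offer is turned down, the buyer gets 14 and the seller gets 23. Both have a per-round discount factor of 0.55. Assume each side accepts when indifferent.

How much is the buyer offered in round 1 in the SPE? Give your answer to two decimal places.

92.02

Work backward from the last round.
Round 6 (the buyer proposes): the seller gets 23 if talks fail, so the buyer offers 23 and keeps 227.
Round 5 (the seller proposes): the buyer can get 227 next round, worth 0.55 × 227 = 124.85 now; the seller offers that and keeps 125.15.
Round 4 (the buyer proposes): the seller can get 125.15 next round, worth 0.55 × 125.15 = 68.8325 now. The buyer offers 68.8325 and keeps 250 − 68.8325 = 181.1675.
Round 3 (the seller proposes): the buyer can get 181.1675 next round, worth 0.55 × 181.1675 = 99.642125 now; the seller offers that and keeps 150.357875.
Round 2 (the buyer proposes): the seller can get 150.357875 next round, worth 0.55 × 150.357875 = 82.69683125 now. The buyer offers 82.69683125 and keeps 250 − 82.69683125 = 167.30316875.
Round 1 (the seller proposes): the buyer can get 167.30316875 next round, worth 0.55 × 167.30316875 = 92.0167428125 now. The seller offers 92.0167428125 and keeps 250 − 92.0167428125 = 157.9832571875.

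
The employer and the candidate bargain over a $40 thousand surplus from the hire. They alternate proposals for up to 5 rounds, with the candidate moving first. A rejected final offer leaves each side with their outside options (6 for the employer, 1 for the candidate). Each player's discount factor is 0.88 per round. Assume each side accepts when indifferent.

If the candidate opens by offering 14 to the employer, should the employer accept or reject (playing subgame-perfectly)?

Accept

Round 5 (the candidate proposes): the employer gets 6 if talks fail, so the candidate offers 6 and keeps 34.
Round 4 (the employer proposes): the candidate can get 34 next round, worth 0.88 × 34 = 29.92 now. The employer offers 29.92 and keeps 40 − 29.92 = 10.08.
Round 3 (the candidate proposes): the employer can get 10.08 next round, worth 0.88 × 10.08 = 8.8704 now, so the candidate offers 8.8704, keeping 31.1296.
Round 2 (the employer proposes): the candidate can get 31.1296 next round, worth 0.88 × 31.1296 = 27.394048 now, so the employer offers 27.394048, keeping 12.605952.
So by rejecting in round 1, the employer gets 12.605952 next round, worth 0.88 × 12.605952 = 11.09323776 now.
Offer 14 ≥ 11.09323776, so the employer accepts.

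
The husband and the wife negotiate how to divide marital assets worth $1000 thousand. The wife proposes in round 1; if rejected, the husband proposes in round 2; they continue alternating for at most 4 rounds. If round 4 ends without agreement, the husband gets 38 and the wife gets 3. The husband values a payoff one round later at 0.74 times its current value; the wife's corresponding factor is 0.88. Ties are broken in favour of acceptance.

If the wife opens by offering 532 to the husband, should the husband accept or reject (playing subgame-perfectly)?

Round 4 (the husband proposes): the wife gets 3 if talks fail, so the husband offers 3 and keeps 997.
Round 3 (the wife proposes): the husband can get 997 next round, worth 0.74 × 997 = 737.78 now. The wife offers 737.78 and keeps 1000 − 737.78 = 262.22.
Round 2 (the husband proposes): the wife can get 262.22 next round, worth 0.88 × 262.22 = 230.7536 now, so the husband offers 230.7536, keeping 769.2464.
So by rejecting in round 1, the husband gets 769.2464 next round, worth 0.74 × 769.2464 = 569.242336 now.
Offer 532 < 569.242336, so the husband rejects.

Reject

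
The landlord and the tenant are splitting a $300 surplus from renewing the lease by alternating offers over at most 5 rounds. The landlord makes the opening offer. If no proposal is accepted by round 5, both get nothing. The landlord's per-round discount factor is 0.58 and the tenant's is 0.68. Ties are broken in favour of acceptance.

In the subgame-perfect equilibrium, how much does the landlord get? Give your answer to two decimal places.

180.53

Round 5 (the landlord proposes): rejection yields 0 for the tenant; the landlord offers 0 and keeps 300.
Round 4 (the tenant proposes): the landlord can get 300 next round, worth 0.58 × 300 = 174 now. The tenant offers 174 and keeps 300 − 174 = 126.
Round 3 (the landlord proposes): the tenant can get 126 next round, worth 0.68 × 126 = 85.68 now. The landlord offers 85.68 and keeps 300 − 85.68 = 214.32.
Round 2 (the tenant proposes): the landlord can get 214.32 next round, worth 0.58 × 214.32 = 124.3056 now. The tenant offers 124.3056 and keeps 300 − 124.3056 = 175.6944.
Round 1 (the landlord proposes): the tenant can get 175.6944 next round, worth 0.68 × 175.6944 = 119.472192 now; the landlord offers that and keeps 180.527808.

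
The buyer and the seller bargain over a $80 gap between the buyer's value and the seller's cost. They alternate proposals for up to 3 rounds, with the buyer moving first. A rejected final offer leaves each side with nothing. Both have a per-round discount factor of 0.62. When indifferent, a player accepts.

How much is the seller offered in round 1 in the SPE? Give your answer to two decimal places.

Round 3 (the buyer proposes): rejection yields 0 for the seller; the buyer offers 0 and keeps 80.
Round 2 (the seller proposes): the buyer can get 80 next round, worth 0.62 × 80 = 49.6 now; the seller offers that and keeps 30.4.
Round 1 (the buyer proposes): the seller can get 30.4 next round, worth 0.62 × 30.4 = 18.848 now; the buyer offers that and keeps 61.152.

18.85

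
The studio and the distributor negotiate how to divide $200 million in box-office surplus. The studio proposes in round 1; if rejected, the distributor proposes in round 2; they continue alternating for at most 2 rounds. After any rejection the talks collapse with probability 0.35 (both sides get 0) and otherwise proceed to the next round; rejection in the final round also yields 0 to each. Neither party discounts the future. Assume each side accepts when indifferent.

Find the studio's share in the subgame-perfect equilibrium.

Round 2 (the distributor proposes): rejection yields 0 for the studio; the distributor offers 0 and keeps 200.
Round 1 (the studio proposes): rejecting gives the distributor an expected 0.65 × 200 = 130, so the studio offers 130, keeping 70.

70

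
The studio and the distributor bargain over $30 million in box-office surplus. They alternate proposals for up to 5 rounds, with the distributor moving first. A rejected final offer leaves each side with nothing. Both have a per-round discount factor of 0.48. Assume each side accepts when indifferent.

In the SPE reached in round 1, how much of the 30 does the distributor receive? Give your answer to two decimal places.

20.79

Round 5 (the distributor proposes): rejection yields 0 for the studio; the distributor offers 0 and keeps 30.
Round 4 (the studio proposes): the distributor can get 30 next round, worth 0.48 × 30 = 14.4 now. The studio offers 14.4 and keeps 30 − 14.4 = 15.6.
Round 3 (the distributor proposes): the studio can get 15.6 next round, worth 0.48 × 15.6 = 7.488 now; the distributor offers that and keeps 22.512.
Round 2 (the studio proposes): the distributor can get 22.512 next round, worth 0.48 × 22.512 = 10.80576 now; the studio offers that and keeps 19.19424.
Round 1 (the distributor proposes): the studio can get 19.19424 next round, worth 0.48 × 19.19424 = 9.2132352 now, so the distributor offers 9.2132352, keeping 20.7867648.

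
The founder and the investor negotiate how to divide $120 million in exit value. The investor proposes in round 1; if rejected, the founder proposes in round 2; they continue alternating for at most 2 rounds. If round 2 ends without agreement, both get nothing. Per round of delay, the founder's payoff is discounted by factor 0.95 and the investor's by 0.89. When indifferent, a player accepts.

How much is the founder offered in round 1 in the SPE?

114

Round 2 (the founder proposes): rejection yields 0 for the investor; the founder offers 0 and keeps 120.
Round 1 (the investor proposes): the founder can get 120 next round, worth 0.95 × 120 = 114 now. The investor offers 114 and keeps 120 − 114 = 6.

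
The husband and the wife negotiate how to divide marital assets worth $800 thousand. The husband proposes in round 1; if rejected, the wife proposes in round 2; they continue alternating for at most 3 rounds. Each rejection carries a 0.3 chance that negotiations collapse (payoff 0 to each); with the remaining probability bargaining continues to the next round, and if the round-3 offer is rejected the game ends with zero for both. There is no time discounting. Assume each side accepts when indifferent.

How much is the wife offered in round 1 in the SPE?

168

By backward induction:
Round 3 (the husband proposes): rejection yields 0 for the wife; the husband offers 0 and keeps 800.
Round 2 (the wife proposes): rejecting gives the husband an expected 0.7 × 800 = 560. The wife offers 560 and keeps 800 − 560 = 240.
Round 1 (the husband proposes): rejecting gives the wife an expected 0.7 × 240 = 168; the husband offers that and keeps 632.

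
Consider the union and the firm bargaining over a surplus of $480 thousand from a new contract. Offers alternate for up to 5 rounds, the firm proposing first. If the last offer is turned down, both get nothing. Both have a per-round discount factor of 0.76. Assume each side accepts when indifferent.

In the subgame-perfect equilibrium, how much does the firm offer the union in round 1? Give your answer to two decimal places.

Round 5 (the firm proposes): rejection yields 0 for the union; the firm offers 0 and keeps 480.
Round 4 (the union proposes): the firm can get 480 next round, worth 0.76 × 480 = 364.8 now. The union offers 364.8 and keeps 480 − 364.8 = 115.2.
Round 3 (the firm proposes): the union can get 115.2 next round, worth 0.76 × 115.2 = 87.552 now, so the firm offers 87.552, keeping 392.448.
Round 2 (the union proposes): the firm can get 392.448 next round, worth 0.76 × 392.448 = 298.26048 now, so the union offers 298.26048, keeping 181.73952.
Round 1 (the firm proposes): the union can get 181.73952 next round, worth 0.76 × 181.73952 = 138.1220352 now. The firm offers 138.1220352 and keeps 480 − 138.1220352 = 341.8779648.

138.12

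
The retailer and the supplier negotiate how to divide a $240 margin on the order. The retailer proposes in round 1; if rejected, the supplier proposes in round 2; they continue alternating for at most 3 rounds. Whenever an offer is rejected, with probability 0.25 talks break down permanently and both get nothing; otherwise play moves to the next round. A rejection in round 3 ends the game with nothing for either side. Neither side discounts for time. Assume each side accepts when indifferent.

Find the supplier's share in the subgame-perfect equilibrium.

Round 3 (the retailer proposes): the supplier will accept anything ≥ 0, so the retailer offers 0 and keeps 240.
Round 2 (the supplier proposes): rejecting gives the retailer an expected 0.75 × 240 = 180, so the supplier offers 180, keeping 60.
Round 1 (the retailer proposes): rejecting gives the supplier an expected 0.75 × 60 = 45; the retailer offers that and keeps 195.

45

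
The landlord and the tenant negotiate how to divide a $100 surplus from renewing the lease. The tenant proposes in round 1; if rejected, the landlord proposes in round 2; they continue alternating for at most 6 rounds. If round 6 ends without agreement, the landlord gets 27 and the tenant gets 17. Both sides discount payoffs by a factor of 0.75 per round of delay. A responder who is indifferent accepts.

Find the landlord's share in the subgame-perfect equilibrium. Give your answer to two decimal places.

By backward induction:
Round 6 (the landlord proposes): the tenant gets 17 if talks fail, so the landlord offers 17 and keeps 83.
Round 5 (the tenant proposes): the landlord can get 83 next round, worth 0.75 × 83 = 62.25 now, so the tenant offers 62.25, keeping 37.75.
Round 4 (the landlord proposes): the tenant can get 37.75 next round, worth 0.75 × 37.75 = 28.3125 now. The landlord offers 28.3125 and keeps 100 − 28.3125 = 71.6875.
Round 3 (the tenant proposes): the landlord can get 71.6875 next round, worth 0.75 × 71.6875 = 53.765625 now, so the tenant offers 53.765625, keeping 46.234375.
Round 2 (the landlord proposes): the tenant can get 46.234375 next round, worth 0.75 × 46.234375 = 34.67578125 now; the landlord offers that and keeps 65.32421875.
Round 1 (the tenant proposes): the landlord can get 65.32421875 next round, worth 0.75 × 65.32421875 = 48.9931640625 now; the tenant offers that and keeps 51.0068359375.

48.99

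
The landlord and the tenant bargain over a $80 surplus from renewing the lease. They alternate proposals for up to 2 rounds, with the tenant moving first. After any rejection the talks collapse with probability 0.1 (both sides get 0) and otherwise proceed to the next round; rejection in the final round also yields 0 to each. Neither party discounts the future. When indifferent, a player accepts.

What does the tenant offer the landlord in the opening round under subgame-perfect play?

72

Round 2 (the landlord proposes): the tenant will accept anything ≥ 0, so the landlord offers 0 and keeps 80.
Round 1 (the tenant proposes): rejecting gives the landlord an expected 0.9 × 80 = 72. The tenant offers 72 and keeps 80 − 72 = 8.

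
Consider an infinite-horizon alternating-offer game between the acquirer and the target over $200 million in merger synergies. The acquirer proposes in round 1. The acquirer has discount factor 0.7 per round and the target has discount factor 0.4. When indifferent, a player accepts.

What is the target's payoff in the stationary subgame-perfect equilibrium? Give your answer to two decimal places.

In a stationary SPE each proposer offers the other exactly their discounted continuation value.
If the acquirer keeps x when proposing and the target keeps y when proposing, then x = 200 − 0.4y and y = 200 − 0.7x.
Solving: x = 200(1 − 0.4) / (1 − 0.7·0.4) = 120 / 0.72 ≈ 166.6667.
The target gets 200 − 166.6667 ≈ 33.3333.

33.33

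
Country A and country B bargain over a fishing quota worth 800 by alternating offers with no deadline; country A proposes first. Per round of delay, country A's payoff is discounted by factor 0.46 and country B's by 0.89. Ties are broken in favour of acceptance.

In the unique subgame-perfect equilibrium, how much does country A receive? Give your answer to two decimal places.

When country A proposes, country B accepts any offer worth at least 0.89 times what country B would get by proposing next round; and vice versa.
This gives x = 800 − 0.89y and y = 800 − 0.46x, where x and y are each side's share when it proposes.
Hence (1 − 0.89·0.46)x = 800(1 − 0.89), i.e. 0.5906·x = 88.
x ≈ 149.0010; country B's share is 800 − x ≈ 650.9990.

149.00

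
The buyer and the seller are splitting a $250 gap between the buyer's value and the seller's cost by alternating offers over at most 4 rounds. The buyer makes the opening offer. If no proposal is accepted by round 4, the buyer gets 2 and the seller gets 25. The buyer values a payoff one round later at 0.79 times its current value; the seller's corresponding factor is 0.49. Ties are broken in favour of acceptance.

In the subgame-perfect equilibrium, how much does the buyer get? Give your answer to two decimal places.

Solve by backward induction from round 4.
Round 4 (the seller proposes): the buyer gets 2 if talks fail, so the seller offers 2 and keeps 248.
Round 3 (the buyer proposes): the seller can get 248 next round, worth 0.49 × 248 = 121.52 now; the buyer offers that and keeps 128.48.
Round 2 (the seller proposes): the buyer can get 128.48 next round, worth 0.79 × 128.48 = 101.4992 now. The seller offers 101.4992 and keeps 250 − 101.4992 = 148.5008.
Round 1 (the buyer proposes): the seller can get 148.5008 next round, worth 0.49 × 148.5008 = 72.765392 now; the buyer offers that and keeps 177.234608.

177.23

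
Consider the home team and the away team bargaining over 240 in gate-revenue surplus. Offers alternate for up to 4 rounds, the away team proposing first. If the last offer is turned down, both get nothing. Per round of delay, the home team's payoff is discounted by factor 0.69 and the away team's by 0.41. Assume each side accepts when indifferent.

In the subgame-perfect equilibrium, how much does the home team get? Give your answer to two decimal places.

Solve by backward induction from round 4.
Round 4 (the home team proposes): rejection yields 0 for the away team; the home team offers 0 and keeps 240.
Round 3 (the away team proposes): the home team can get 240 next round, worth 0.69 × 240 = 165.6 now, so the away team offers 165.6, keeping 74.4.
Round 2 (the home team proposes): the away team can get 74.4 next round, worth 0.41 × 74.4 = 30.504 now; the home team offers that and keeps 209.496.
Round 1 (the away team proposes): the home team can get 209.496 next round, worth 0.69 × 209.496 = 144.55224 now, so the away team offers 144.55224, keeping 95.44776.

144.55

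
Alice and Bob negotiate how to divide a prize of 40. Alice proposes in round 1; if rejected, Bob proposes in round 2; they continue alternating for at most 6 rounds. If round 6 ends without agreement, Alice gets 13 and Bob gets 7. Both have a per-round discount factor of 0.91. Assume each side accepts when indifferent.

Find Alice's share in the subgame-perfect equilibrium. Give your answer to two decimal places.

17.16

By backward induction:
Round 6 (Bob proposes): Alice gets 13 if talks fail, so Bob offers 13 and keeps 27.
Round 5 (Alice proposes): Bob can get 27 next round, worth 0.91 × 27 = 24.57 now, so Alice offers 24.57, keeping 15.43.
Round 4 (Bob proposes): Alice can get 15.43 next round, worth 0.91 × 15.43 = 14.0413 now; Bob offers that and keeps 25.9587.
Round 3 (Alice proposes): Bob can get 25.9587 next round, worth 0.91 × 25.9587 = 23.622417 now, so Alice offers 23.622417, keeping 16.377583.
Round 2 (Bob proposes): Alice can get 16.377583 next round, worth 0.91 × 16.377583 = 14.90360053 now, so Bob offers 14.90360053, keeping 25.09639947.
Round 1 (Alice proposes): Bob can get 25.09639947 next round, worth 0.91 × 25.09639947 = 22.8377235177 now; Alice offers that and keeps 17.1622764823.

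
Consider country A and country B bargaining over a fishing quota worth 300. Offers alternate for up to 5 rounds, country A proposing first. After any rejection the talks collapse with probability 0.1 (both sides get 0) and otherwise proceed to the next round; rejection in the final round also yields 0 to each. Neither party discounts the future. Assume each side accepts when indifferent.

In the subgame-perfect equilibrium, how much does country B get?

By backward induction:
Round 5 (country A proposes): rejection yields 0 for country B; country A offers 0 and keeps 300.
Round 4 (country B proposes): rejecting gives country A an expected 0.9 × 300 = 270, so country B offers 270, keeping 30.
Round 3 (country A proposes): rejecting gives country B an expected 0.9 × 30 = 27; country A offers that and keeps 273.
Round 2 (country B proposes): rejecting gives country A an expected 0.9 × 273 = 245.7. Country B offers 245.7 and keeps 300 − 245.7 = 54.3.
Round 1 (country A proposes): rejecting gives country B an expected 0.9 × 54.3 = 48.87. Country A offers 48.87 and keeps 300 − 48.87 = 251.13.

48.87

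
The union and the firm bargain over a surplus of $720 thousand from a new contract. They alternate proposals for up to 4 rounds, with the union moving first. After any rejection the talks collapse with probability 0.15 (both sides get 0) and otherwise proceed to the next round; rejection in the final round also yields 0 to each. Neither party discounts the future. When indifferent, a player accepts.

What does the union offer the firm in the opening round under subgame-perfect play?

Round 4 (the firm proposes): the union will accept anything ≥ 0, so the firm offers 0 and keeps 720.
Round 3 (the union proposes): rejecting gives the firm an expected 0.85 × 720 = 612. The union offers 612 and keeps 720 − 612 = 108.
Round 2 (the firm proposes): rejecting gives the union an expected 0.85 × 108 = 91.8. The firm offers 91.8 and keeps 720 − 91.8 = 628.2.
Round 1 (the union proposes): rejecting gives the firm an expected 0.85 × 628.2 = 533.97; the union offers that and keeps 186.03.

533.97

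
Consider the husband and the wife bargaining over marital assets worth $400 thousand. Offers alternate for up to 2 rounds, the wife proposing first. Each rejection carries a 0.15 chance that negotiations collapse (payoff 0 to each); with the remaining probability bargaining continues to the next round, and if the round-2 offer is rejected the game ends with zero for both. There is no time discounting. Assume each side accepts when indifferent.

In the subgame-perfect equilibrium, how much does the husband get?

By backward induction:
Round 2 (the husband proposes): rejection yields 0 for the wife; the husband offers 0 and keeps 400.
Round 1 (the wife proposes): rejecting gives the husband an expected 0.85 × 400 = 340; the wife offers that and keeps 60.

340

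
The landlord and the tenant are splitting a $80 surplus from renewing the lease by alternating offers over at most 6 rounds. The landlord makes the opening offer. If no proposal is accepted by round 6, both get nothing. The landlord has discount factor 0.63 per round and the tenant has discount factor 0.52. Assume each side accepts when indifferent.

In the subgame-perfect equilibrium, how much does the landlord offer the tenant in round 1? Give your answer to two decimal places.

24.90

Round 6 (the tenant proposes): rejection yields 0 for the landlord; the tenant offers 0 and keeps 80.
Round 5 (the landlord proposes): the tenant can get 80 next round, worth 0.52 × 80 = 41.6 now. The landlord offers 41.6 and keeps 80 − 41.6 = 38.4.
Round 4 (the tenant proposes): the landlord can get 38.4 next round, worth 0.63 × 38.4 = 24.192 now, so the tenant offers 24.192, keeping 55.808.
Round 3 (the landlord proposes): the tenant can get 55.808 next round, worth 0.52 × 55.808 = 29.02016 now, so the landlord offers 29.02016, keeping 50.97984.
Round 2 (the tenant proposes): the landlord can get 50.97984 next round, worth 0.63 × 50.97984 = 32.1172992 now, so the tenant offers 32.1172992, keeping 47.8827008.
Round 1 (the landlord proposes): the tenant can get 47.8827008 next round, worth 0.52 × 47.8827008 = 24.899004416 now; the landlord offers that and keeps 55.100995584.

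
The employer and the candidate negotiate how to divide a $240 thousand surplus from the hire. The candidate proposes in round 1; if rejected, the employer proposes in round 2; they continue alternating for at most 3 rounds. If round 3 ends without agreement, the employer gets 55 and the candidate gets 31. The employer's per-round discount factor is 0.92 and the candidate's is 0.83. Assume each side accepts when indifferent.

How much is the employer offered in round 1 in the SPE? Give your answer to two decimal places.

By backward induction:
Round 3 (the candidate proposes): the employer gets 55 if talks fail, so the candidate offers 55 and keeps 185.
Round 2 (the employer proposes): the candidate can get 185 next round, worth 0.83 × 185 = 153.55 now; the employer offers that and keeps 86.45.
Round 1 (the candidate proposes): the employer can get 86.45 next round, worth 0.92 × 86.45 = 79.534 now; the candidate offers that and keeps 160.466.

79.53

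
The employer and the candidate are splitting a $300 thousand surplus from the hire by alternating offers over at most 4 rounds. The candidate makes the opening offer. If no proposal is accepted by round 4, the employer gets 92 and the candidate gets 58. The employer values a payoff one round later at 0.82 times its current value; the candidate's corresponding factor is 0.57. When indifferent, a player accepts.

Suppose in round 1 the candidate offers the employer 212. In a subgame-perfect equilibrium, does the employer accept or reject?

Accept

Work out the employer's continuation value if the offer is rejected.
Round 4 (the employer proposes): the candidate gets 58 if talks fail, so the employer offers 58 and keeps 242.
Round 3 (the candidate proposes): the employer can get 242 next round, worth 0.82 × 242 = 198.44 now; the candidate offers that and keeps 101.56.
Round 2 (the employer proposes): the candidate can get 101.56 next round, worth 0.57 × 101.56 = 57.8892 now. The employer offers 57.8892 and keeps 300 − 57.8892 = 242.1108.
So by rejecting in round 1, the employer gets 242.1108 next round, worth 0.82 × 242.1108 = 198.530856 now.
Offer 212 ≥ 198.530856, so the employer accepts.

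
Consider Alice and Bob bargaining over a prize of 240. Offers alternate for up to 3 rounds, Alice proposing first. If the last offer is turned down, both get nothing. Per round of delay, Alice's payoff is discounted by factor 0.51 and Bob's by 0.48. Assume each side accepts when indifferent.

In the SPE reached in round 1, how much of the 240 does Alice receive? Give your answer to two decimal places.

Round 3 (Alice proposes): rejection yields 0 for Bob; Alice offers 0 and keeps 240.
Round 2 (Bob proposes): Alice can get 240 next round, worth 0.51 × 240 = 122.4 now; Bob offers that and keeps 117.6.
Round 1 (Alice proposes): Bob can get 117.6 next round, worth 0.48 × 117.6 = 56.448 now. Alice offers 56.448 and keeps 240 − 56.448 = 183.552.

183.55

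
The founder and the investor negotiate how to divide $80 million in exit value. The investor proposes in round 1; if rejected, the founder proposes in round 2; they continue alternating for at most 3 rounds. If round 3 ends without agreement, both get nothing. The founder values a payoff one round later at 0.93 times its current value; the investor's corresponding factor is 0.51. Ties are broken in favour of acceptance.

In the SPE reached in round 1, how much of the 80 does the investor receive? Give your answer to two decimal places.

By backward induction:
Round 3 (the investor proposes): rejection yields 0 for the founder; the investor offers 0 and keeps 80.
Round 2 (the founder proposes): the investor can get 80 next round, worth 0.51 × 80 = 40.8 now, so the founder offers 40.8, keeping 39.2.
Round 1 (the investor proposes): the founder can get 39.2 next round, worth 0.93 × 39.2 = 36.456 now. The investor offers 36.456 and keeps 80 − 36.456 = 43.544.

43.54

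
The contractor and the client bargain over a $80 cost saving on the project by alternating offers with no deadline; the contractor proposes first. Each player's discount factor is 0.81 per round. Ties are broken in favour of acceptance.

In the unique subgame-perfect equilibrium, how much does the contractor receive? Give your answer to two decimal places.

44.20

Let x be the contractor's share when the contractor proposes and y be the client's share when the client proposes.
The client accepts iff offered ≥ 0.81·y, so x = 80 − 0.81y. Symmetrically y = 80 − 0.81x.
Substituting: x = 80 − 0.81(80 − 0.81x), giving x(1 − 0.81·0.81) = 80(1 − 0.81).
So x = 80 × 0.19 / 0.3439 ≈ 44.1989, and the client receives 80 − x ≈ 35.8011.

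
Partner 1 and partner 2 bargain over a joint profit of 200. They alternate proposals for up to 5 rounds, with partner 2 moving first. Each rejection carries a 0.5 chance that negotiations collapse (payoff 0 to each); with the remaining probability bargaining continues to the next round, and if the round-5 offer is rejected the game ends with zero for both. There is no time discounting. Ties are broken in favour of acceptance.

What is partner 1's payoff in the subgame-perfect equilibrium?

62.5

By backward induction:
Round 5 (partner 2 proposes): partner 1 will accept anything ≥ 0, so partner 2 offers 0 and keeps 200.
Round 4 (partner 1 proposes): rejecting gives partner 2 an expected 0.5 × 200 = 100, so partner 1 offers 100, keeping 100.
Round 3 (partner 2 proposes): rejecting gives partner 1 an expected 0.5 × 100 = 50; partner 2 offers that and keeps 150.
Round 2 (partner 1 proposes): rejecting gives partner 2 an expected 0.5 × 150 = 75. Partner 1 offers 75 and keeps 200 − 75 = 125.
Round 1 (partner 2 proposes): rejecting gives partner 1 an expected 0.5 × 125 = 62.5. Partner 2 offers 62.5 and keeps 200 − 62.5 = 137.5.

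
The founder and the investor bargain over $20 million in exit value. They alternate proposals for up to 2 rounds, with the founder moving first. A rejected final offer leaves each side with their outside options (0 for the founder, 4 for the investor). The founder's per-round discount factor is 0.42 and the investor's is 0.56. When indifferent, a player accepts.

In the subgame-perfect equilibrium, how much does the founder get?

8.8

Work backward from the last round.
Round 2 (the investor proposes): rejection yields 0 for the founder; the investor offers 0 and keeps 20.
Round 1 (the founder proposes): the investor can get 20 next round, worth 0.56 × 20 = 11.2 now. The founder offers 11.2 and keeps 20 − 11.2 = 8.8.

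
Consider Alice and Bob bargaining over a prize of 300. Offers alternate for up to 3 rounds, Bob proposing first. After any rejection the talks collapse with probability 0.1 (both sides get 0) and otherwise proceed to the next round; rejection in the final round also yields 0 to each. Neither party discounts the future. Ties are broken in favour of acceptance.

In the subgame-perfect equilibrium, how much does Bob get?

Round 3 (Bob proposes): rejection yields 0 for Alice; Bob offers 0 and keeps 300.
Round 2 (Alice proposes): rejecting gives Bob an expected 0.9 × 300 = 270, so Alice offers 270, keeping 30.
Round 1 (Bob proposes): rejecting gives Alice an expected 0.9 × 30 = 27; Bob offers that and keeps 273.

273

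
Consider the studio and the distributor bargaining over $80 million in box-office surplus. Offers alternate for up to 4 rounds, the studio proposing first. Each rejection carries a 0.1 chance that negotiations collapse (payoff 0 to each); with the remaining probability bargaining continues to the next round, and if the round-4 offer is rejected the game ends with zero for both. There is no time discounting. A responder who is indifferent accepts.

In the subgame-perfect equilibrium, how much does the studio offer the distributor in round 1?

65.52

Round 4 (the distributor proposes): the studio will accept anything ≥ 0, so the distributor offers 0 and keeps 80.
Round 3 (the studio proposes): rejecting gives the distributor an expected 0.9 × 80 = 72, so the studio offers 72, keeping 8.
Round 2 (the distributor proposes): rejecting gives the studio an expected 0.9 × 8 = 7.2; the distributor offers that and keeps 72.8.
Round 1 (the studio proposes): rejecting gives the distributor an expected 0.9 × 72.8 = 65.52; the studio offers that and keeps 14.48.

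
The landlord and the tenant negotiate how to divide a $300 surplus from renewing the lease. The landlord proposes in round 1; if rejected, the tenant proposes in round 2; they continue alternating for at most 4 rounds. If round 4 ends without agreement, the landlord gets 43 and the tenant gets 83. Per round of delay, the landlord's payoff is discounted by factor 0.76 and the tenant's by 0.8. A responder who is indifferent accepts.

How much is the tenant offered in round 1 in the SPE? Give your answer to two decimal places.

Solve by backward induction from round 4.
Round 4 (the tenant proposes): the landlord gets 43 if talks fail, so the tenant offers 43 and keeps 257.
Round 3 (the landlord proposes): the tenant can get 257 next round, worth 0.8 × 257 = 205.6 now, so the landlord offers 205.6, keeping 94.4.
Round 2 (the tenant proposes): the landlord can get 94.4 next round, worth 0.76 × 94.4 = 71.744 now; the tenant offers that and keeps 228.256.
Round 1 (the landlord proposes): the tenant can get 228.256 next round, worth 0.8 × 228.256 = 182.6048 now; the landlord offers that and keeps 117.3952.

182.60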